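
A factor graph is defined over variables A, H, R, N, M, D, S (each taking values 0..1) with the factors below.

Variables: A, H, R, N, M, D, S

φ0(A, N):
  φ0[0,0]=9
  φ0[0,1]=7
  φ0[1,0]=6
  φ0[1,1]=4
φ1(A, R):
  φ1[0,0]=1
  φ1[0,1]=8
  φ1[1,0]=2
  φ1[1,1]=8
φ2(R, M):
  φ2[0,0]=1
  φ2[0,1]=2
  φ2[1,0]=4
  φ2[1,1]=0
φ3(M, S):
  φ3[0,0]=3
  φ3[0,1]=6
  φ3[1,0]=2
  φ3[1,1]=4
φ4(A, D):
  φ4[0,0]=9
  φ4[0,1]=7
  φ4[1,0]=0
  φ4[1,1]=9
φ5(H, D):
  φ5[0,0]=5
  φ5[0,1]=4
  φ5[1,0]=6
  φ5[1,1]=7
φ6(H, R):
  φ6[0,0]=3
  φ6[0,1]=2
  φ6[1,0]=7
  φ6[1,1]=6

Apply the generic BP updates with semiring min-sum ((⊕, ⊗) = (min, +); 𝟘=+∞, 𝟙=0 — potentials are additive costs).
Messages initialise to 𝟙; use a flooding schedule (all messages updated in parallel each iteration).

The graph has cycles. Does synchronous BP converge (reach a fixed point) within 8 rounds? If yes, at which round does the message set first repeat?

NOT CONVERGED within 8 rounds

init: all messages = 𝟙 over 2 values
r1 m[φ0→A] = [7, 4]
r1 m[φ0→N] = [6, 4]
r1 m[φ1→A] = [1, 2]
r1 m[φ1→R] = [1, 8]
r1 m[φ2→R] = [1, 0]
r1 m[φ2→M] = [1, 0]
r1 m[φ3→M] = [3, 2]
r1 m[φ3→S] = [2, 4]
r1 m[φ4→A] = [7, 0]
r1 m[φ4→D] = [0, 7]
r1 m[φ5→H] = [4, 6]
r1 m[φ5→D] = [5, 4]
r1 m[φ6→H] = [2, 6]
r1 m[φ6→R] = [3, 2]
r1 m[A→φ0] = [0, 0]
r1 m[A→φ1] = [0, 0]
r1 m[A→φ4] = [0, 0]
r1 m[H→φ5] = [0, 0]
r1 m[H→φ6] = [0, 0]
r1 m[R→φ1] = [0, 0]
r1 m[R→φ2] = [0, 0]
r1 m[R→φ6] = [0, 0]
r1 m[N→φ0] = [0, 0]
r1 m[M→φ2] = [0, 0]
r1 m[M→φ3] = [0, 0]
r1 m[D→φ4] = [0, 0]
r1 m[D→φ5] = [0, 0]
r1 m[S→φ3] = [0, 0]
r2 m[φ0→A] = [7, 4]
r2 m[φ0→N] = [6, 4]
r2 m[φ1→A] = [1, 2]
r2 m[φ1→R] = [1, 8]
r2 m[φ2→R] = [1, 0]
r2 m[φ2→M] = [1, 0]
r2 m[φ3→M] = [3, 2]
r2 m[φ3→S] = [2, 4]
r2 m[φ4→A] = [7, 0]
r2 m[φ4→D] = [0, 7]
r2 m[φ5→H] = [4, 6]
r2 m[φ5→D] = [5, 4]
r2 m[φ6→H] = [2, 6]
r2 m[φ6→R] = [3, 2]
r2 m[A→φ0] = [8, 2]
r2 m[A→φ1] = [14, 4]
r2 m[A→φ4] = [8, 6]
r2 m[H→φ5] = [2, 6]
r2 m[H→φ6] = [4, 6]
r2 m[R→φ1] = [4, 2]
r2 m[R→φ2] = [4, 10]
r2 m[R→φ6] = [2, 8]
r2 m[N→φ0] = [0, 0]
r2 m[M→φ2] = [3, 2]
r2 m[M→φ3] = [1, 0]
r2 m[D→φ4] = [5, 4]
r2 m[D→φ5] = [0, 7]
r2 m[S→φ3] = [0, 0]
r3 m[φ0→A] = [7, 4]
r3 m[φ0→N] = [8, 6]
r3 m[φ1→A] = [5, 6]
r3 m[φ1→R] = [6, 12]
r3 m[φ2→R] = [4, 2]
r3 m[φ2→M] = [5, 6]
r3 m[φ3→M] = [3, 2]
r3 m[φ3→S] = [2, 4]
r3 m[φ4→A] = [11, 5]
r3 m[φ4→D] = [6, 15]
r3 m[φ5→H] = [5, 6]
r3 m[φ5→D] = [7, 6]
r3 m[φ6→H] = [5, 9]
r3 m[φ6→R] = [7, 6]
r3 m[A→φ0] = [8, 2]
r3 m[A→φ1] = [14, 4]
r3 m[A→φ4] = [8, 6]
r3 m[H→φ5] = [2, 6]
r3 m[H→φ6] = [4, 6]
r3 m[R→φ1] = [4, 2]
r3 m[R→φ2] = [4, 10]
r3 m[R→φ6] = [2, 8]
r3 m[N→φ0] = [0, 0]
r3 m[M→φ2] = [3, 2]
r3 m[M→φ3] = [1, 0]
r3 m[D→φ4] = [5, 4]
r3 m[D→φ5] = [0, 7]
r3 m[S→φ3] = [0, 0]
r4 m[φ0→A] = [7, 4]
r4 m[φ0→N] = [8, 6]
r4 m[φ1→A] = [5, 6]
r4 m[φ1→R] = [6, 12]
r4 m[φ2→R] = [4, 2]
r4 m[φ2→M] = [5, 6]
r4 m[φ3→M] = [3, 2]
r4 m[φ3→S] = [2, 4]
r4 m[φ4→A] = [11, 5]
r4 m[φ4→D] = [6, 15]
r4 m[φ5→H] = [5, 6]
r4 m[φ5→D] = [7, 6]
r4 m[φ6→H] = [5, 9]
r4 m[φ6→R] = [7, 6]
r4 m[A→φ0] = [16, 11]
r4 m[A→φ1] = [18, 9]
r4 m[A→φ4] = [12, 10]
r4 m[H→φ5] = [5, 9]
r4 m[H→φ6] = [5, 6]
r4 m[R→φ1] = [11, 8]
r4 m[R→φ2] = [13, 18]
r4 m[R→φ6] = [10, 14]
r4 m[N→φ0] = [0, 0]
r4 m[M→φ2] = [3, 2]
r4 m[M→φ3] = [5, 6]
r4 m[D→φ4] = [7, 6]
r4 m[D→φ5] = [6, 15]
r4 m[S→φ3] = [0, 0]
r5 m[φ0→A] = [7, 4]
r5 m[φ0→N] = [17, 15]
r5 m[φ1→A] = [12, 13]
r5 m[φ1→R] = [11, 17]
r5 m[φ2→R] = [4, 2]
r5 m[φ2→M] = [14, 15]
r5 m[φ3→M] = [3, 2]
r5 m[φ3→S] = [8, 10]
r5 m[φ4→A] = [13, 7]
r5 m[φ4→D] = [10, 19]
r5 m[φ5→H] = [11, 12]
r5 m[φ5→D] = [10, 9]
r5 m[φ6→H] = [13, 17]
r5 m[φ6→R] = [8, 7]
r5 m[A→φ0] = [16, 11]
r5 m[A→φ1] = [18, 9]
r5 m[A→φ4] = [12, 10]
r5 m[H→φ5] = [5, 9]
r5 m[H→φ6] = [5, 6]
r5 m[R→φ1] = [11, 8]
r5 m[R→φ2] = [13, 18]
r5 m[R→φ6] = [10, 14]
r5 m[N→φ0] = [0, 0]
r5 m[M→φ2] = [3, 2]
r5 m[M→φ3] = [5, 6]
r5 m[D→φ4] = [7, 6]
r5 m[D→φ5] = [6, 15]
r5 m[S→φ3] = [0, 0]
r6 m[φ0→A] = [7, 4]
r6 m[φ0→N] = [17, 15]
r6 m[φ1→A] = [12, 13]
r6 m[φ1→R] = [11, 17]
r6 m[φ2→R] = [4, 2]
r6 m[φ2→M] = [14, 15]
r6 m[φ3→M] = [3, 2]
r6 m[φ3→S] = [8, 10]
r6 m[φ4→A] = [13, 7]
r6 m[φ4→D] = [10, 19]
r6 m[φ5→H] = [11, 12]
r6 m[φ5→D] = [10, 9]
r6 m[φ6→H] = [13, 17]
r6 m[φ6→R] = [8, 7]
r6 m[A→φ0] = [25, 20]
r6 m[A→φ1] = [20, 11]
r6 m[A→φ4] = [19, 17]
r6 m[H→φ5] = [13, 17]
r6 m[H→φ6] = [11, 12]
r6 m[R→φ1] = [12, 9]
r6 m[R→φ2] = [19, 24]
r6 m[R→φ6] = [15, 19]
r6 m[N→φ0] = [0, 0]
r6 m[M→φ2] = [3, 2]
r6 m[M→φ3] = [14, 15]
r6 m[D→φ4] = [10, 9]
r6 m[D→φ5] = [10, 19]
r6 m[S→φ3] = [0, 0]
r7 m[φ0→A] = [7, 4]
r7 m[φ0→N] = [26, 24]
r7 m[φ1→A] = [13, 14]
r7 m[φ1→R] = [13, 19]
r7 m[φ2→R] = [4, 2]
r7 m[φ2→M] = [20, 21]
r7 m[φ3→M] = [3, 2]
r7 m[φ3→S] = [17, 19]
r7 m[φ4→A] = [16, 10]
r7 m[φ4→D] = [17, 26]
r7 m[φ5→H] = [15, 16]
r7 m[φ5→D] = [18, 17]
r7 m[φ6→H] = [18, 22]
r7 m[φ6→R] = [14, 13]
r7 m[A→φ0] = [25, 20]
r7 m[A→φ1] = [20, 11]
r7 m[A→φ4] = [19, 17]
r7 m[H→φ5] = [13, 17]
r7 m[H→φ6] = [11, 12]
r7 m[R→φ1] = [12, 9]
r7 m[R→φ2] = [19, 24]
r7 m[R→φ6] = [15, 19]
r7 m[N→φ0] = [0, 0]
r7 m[M→φ2] = [3, 2]
r7 m[M→φ3] = [14, 15]
r7 m[D→φ4] = [10, 9]
r7 m[D→φ5] = [10, 19]
r7 m[S→φ3] = [0, 0]
r8 m[φ0→A] = [7, 4]
r8 m[φ0→N] = [26, 24]
r8 m[φ1→A] = [13, 14]
r8 m[φ1→R] = [13, 19]
r8 m[φ2→R] = [4, 2]
r8 m[φ2→M] = [20, 21]
r8 m[φ3→M] = [3, 2]
r8 m[φ3→S] = [17, 19]
r8 m[φ4→A] = [16, 10]
r8 m[φ4→D] = [17, 26]
r8 m[φ5→H] = [15, 16]
r8 m[φ5→D] = [18, 17]
r8 m[φ6→H] = [18, 22]
r8 m[φ6→R] = [14, 13]
r8 m[A→φ0] = [29, 24]
r8 m[A→φ1] = [23, 14]
r8 m[A→φ4] = [20, 18]
r8 m[H→φ5] = [18, 22]
r8 m[H→φ6] = [15, 16]
r8 m[R→φ1] = [18, 15]
r8 m[R→φ2] = [27, 32]
r8 m[R→φ6] = [17, 21]
r8 m[N→φ0] = [0, 0]
r8 m[M→φ2] = [3, 2]
r8 m[M→φ3] = [20, 21]
r8 m[D→φ4] = [18, 17]
r8 m[D→φ5] = [17, 26]
r8 m[S→φ3] = [0, 0]
no fixed point within 8 rounds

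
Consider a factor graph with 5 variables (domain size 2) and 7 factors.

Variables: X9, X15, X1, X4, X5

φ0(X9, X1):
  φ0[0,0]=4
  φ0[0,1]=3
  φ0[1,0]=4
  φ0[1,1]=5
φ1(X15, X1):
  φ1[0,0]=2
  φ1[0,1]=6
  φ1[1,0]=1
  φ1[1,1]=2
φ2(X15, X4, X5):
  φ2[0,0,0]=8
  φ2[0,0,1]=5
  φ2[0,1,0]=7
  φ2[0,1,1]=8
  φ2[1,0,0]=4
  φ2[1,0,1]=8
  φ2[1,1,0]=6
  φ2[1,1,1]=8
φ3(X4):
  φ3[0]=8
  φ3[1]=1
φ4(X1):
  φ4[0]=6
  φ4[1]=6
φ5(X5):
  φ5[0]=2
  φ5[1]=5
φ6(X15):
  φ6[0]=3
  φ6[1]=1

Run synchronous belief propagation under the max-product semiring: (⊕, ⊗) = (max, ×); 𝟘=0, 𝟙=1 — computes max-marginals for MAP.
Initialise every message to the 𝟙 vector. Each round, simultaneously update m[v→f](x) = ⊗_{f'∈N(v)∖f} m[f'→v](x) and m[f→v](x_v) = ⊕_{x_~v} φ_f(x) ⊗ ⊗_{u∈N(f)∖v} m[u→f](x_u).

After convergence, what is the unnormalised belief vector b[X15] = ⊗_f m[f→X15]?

b[X15] = [108000, 19200]

init: all messages = 𝟙 over 2 values
r1 m[φ0→X9] = [4, 5]
r1 m[φ0→X1] = [4, 5]
r1 m[φ1→X15] = [6, 2]
r1 m[φ1→X1] = [2, 6]
r1 m[φ2→X15] = [8, 8]
r1 m[φ2→X4] = [8, 8]
r1 m[φ2→X5] = [8, 8]
r1 m[φ3→X4] = [8, 1]
r1 m[φ4→X1] = [6, 6]
r1 m[φ5→X5] = [2, 5]
r1 m[φ6→X15] = [3, 1]
r1 m[X9→φ0] = [1, 1]
r1 m[X15→φ1] = [1, 1]
r1 m[X15→φ2] = [1, 1]
r1 m[X15→φ6] = [1, 1]
r1 m[X1→φ0] = [1, 1]
r1 m[X1→φ1] = [1, 1]
r1 m[X1→φ4] = [1, 1]
r1 m[X4→φ2] = [1, 1]
r1 m[X4→φ3] = [1, 1]
r1 m[X5→φ2] = [1, 1]
r1 m[X5→φ5] = [1, 1]
r2 m[φ0→X9] = [4, 5]
r2 m[φ0→X1] = [4, 5]
r2 m[φ1→X15] = [6, 2]
r2 m[φ1→X1] = [2, 6]
r2 m[φ2→X15] = [8, 8]
r2 m[φ2→X4] = [8, 8]
r2 m[φ2→X5] = [8, 8]
r2 m[φ3→X4] = [8, 1]
r2 m[φ4→X1] = [6, 6]
r2 m[φ5→X5] = [2, 5]
r2 m[φ6→X15] = [3, 1]
r2 m[X9→φ0] = [1, 1]
r2 m[X15→φ1] = [24, 8]
r2 m[X15→φ2] = [18, 2]
r2 m[X15→φ6] = [48, 16]
r2 m[X1→φ0] = [12, 36]
r2 m[X1→φ1] = [24, 30]
r2 m[X1→φ4] = [8, 30]
r2 m[X4→φ2] = [8, 1]
r2 m[X4→φ3] = [8, 8]
r2 m[X5→φ2] = [2, 5]
r2 m[X5→φ5] = [8, 8]
r3 m[φ0→X9] = [108, 180]
r3 m[φ0→X1] = [4, 5]
r3 m[φ1→X15] = [180, 60]
r3 m[φ1→X1] = [48, 144]
r3 m[φ2→X15] = [200, 320]
r3 m[φ2→X4] = [450, 720]
r3 m[φ2→X5] = [1152, 720]
r3 m[φ3→X4] = [8, 1]
r3 m[φ4→X1] = [6, 6]
r3 m[φ5→X5] = [2, 5]
r3 m[φ6→X15] = [3, 1]
r3 m[X9→φ0] = [1, 1]
r3 m[X15→φ1] = [24, 8]
r3 m[X15→φ2] = [18, 2]
r3 m[X15→φ6] = [48, 16]
r3 m[X1→φ0] = [12, 36]
r3 m[X1→φ1] = [24, 30]
r3 m[X1→φ4] = [8, 30]
r3 m[X4→φ2] = [8, 1]
r3 m[X4→φ3] = [8, 8]
r3 m[X5→φ2] = [2, 5]
r3 m[X5→φ5] = [8, 8]
r4 m[φ0→X9] = [108, 180]
r4 m[φ0→X1] = [4, 5]
r4 m[φ1→X15] = [180, 60]
r4 m[φ1→X1] = [48, 144]
r4 m[φ2→X15] = [200, 320]
r4 m[φ2→X4] = [450, 720]
r4 m[φ2→X5] = [1152, 720]
r4 m[φ3→X4] = [8, 1]
r4 m[φ4→X1] = [6, 6]
r4 m[φ5→X5] = [2, 5]
r4 m[φ6→X15] = [3, 1]
r4 m[X9→φ0] = [1, 1]
r4 m[X15→φ1] = [600, 320]
r4 m[X15→φ2] = [540, 60]
r4 m[X15→φ6] = [36000, 19200]
r4 m[X1→φ0] = [288, 864]
r4 m[X1→φ1] = [24, 30]
r4 m[X1→φ4] = [192, 720]
r4 m[X4→φ2] = [8, 1]
r4 m[X4→φ3] = [450, 720]
r4 m[X5→φ2] = [2, 5]
r4 m[X5→φ5] = [1152, 720]
r5 m[φ0→X9] = [2592, 4320]
r5 m[φ0→X1] = [4, 5]
r5 m[φ1→X15] = [180, 60]
r5 m[φ1→X1] = [1200, 3600]
r5 m[φ2→X15] = [200, 320]
r5 m[φ2→X4] = [13500, 21600]
r5 m[φ2→X5] = [34560, 21600]
r5 m[φ3→X4] = [8, 1]
r5 m[φ4→X1] = [6, 6]
r5 m[φ5→X5] = [2, 5]
r5 m[φ6→X15] = [3, 1]
r5 m[X9→φ0] = [1, 1]
r5 m[X15→φ1] = [600, 320]
r5 m[X15→φ2] = [540, 60]
r5 m[X15→φ6] = [36000, 19200]
r5 m[X1→φ0] = [288, 864]
r5 m[X1→φ1] = [24, 30]
r5 m[X1→φ4] = [192, 720]
r5 m[X4→φ2] = [8, 1]
r5 m[X4→φ3] = [450, 720]
r5 m[X5→φ2] = [2, 5]
r5 m[X5→φ5] = [1152, 720]
r6 m[φ0→X9] = [2592, 4320]
r6 m[φ0→X1] = [4, 5]
r6 m[φ1→X15] = [180, 60]
r6 m[φ1→X1] = [1200, 3600]
r6 m[φ2→X15] = [200, 320]
r6 m[φ2→X4] = [13500, 21600]
r6 m[φ2→X5] = [34560, 21600]
r6 m[φ3→X4] = [8, 1]
r6 m[φ4→X1] = [6, 6]
r6 m[φ5→X5] = [2, 5]
r6 m[φ6→X15] = [3, 1]
r6 m[X9→φ0] = [1, 1]
r6 m[X15→φ1] = [600, 320]
r6 m[X15→φ2] = [540, 60]
r6 m[X15→φ6] = [36000, 19200]
r6 m[X1→φ0] = [7200, 21600]
r6 m[X1→φ1] = [24, 30]
r6 m[X1→φ4] = [4800, 18000]
r6 m[X4→φ2] = [8, 1]
r6 m[X4→φ3] = [13500, 21600]
r6 m[X5→φ2] = [2, 5]
r6 m[X5→φ5] = [34560, 21600]
r7 m[φ0→X9] = [64800, 108000]
r7 m[φ0→X1] = [4, 5]
r7 m[φ1→X15] = [180, 60]
r7 m[φ1→X1] = [1200, 3600]
r7 m[φ2→X15] = [200, 320]
r7 m[φ2→X4] = [13500, 21600]
r7 m[φ2→X5] = [34560, 21600]
r7 m[φ3→X4] = [8, 1]
r7 m[φ4→X1] = [6, 6]
r7 m[φ5→X5] = [2, 5]
r7 m[φ6→X15] = [3, 1]
r7 m[X9→φ0] = [1, 1]
r7 m[X15→φ1] = [600, 320]
r7 m[X15→φ2] = [540, 60]
r7 m[X15→φ6] = [36000, 19200]
r7 m[X1→φ0] = [7200, 21600]
r7 m[X1→φ1] = [24, 30]
r7 m[X1→φ4] = [4800, 18000]
r7 m[X4→φ2] = [8, 1]
r7 m[X4→φ3] = [13500, 21600]
r7 m[X5→φ2] = [2, 5]
r7 m[X5→φ5] = [34560, 21600]
r8 m[φ0→X9] = [64800, 108000]
r8 m[φ0→X1] = [4, 5]
r8 m[φ1→X15] = [180, 60]
r8 m[φ1→X1] = [1200, 3600]
r8 m[φ2→X15] = [200, 320]
r8 m[φ2→X4] = [13500, 21600]
r8 m[φ2→X5] = [34560, 21600]
r8 m[φ3→X4] = [8, 1]
r8 m[φ4→X1] = [6, 6]
r8 m[φ5→X5] = [2, 5]
r8 m[φ6→X15] = [3, 1]
r8 m[X9→φ0] = [1, 1]
r8 m[X15→φ1] = [600, 320]
r8 m[X15→φ2] = [540, 60]
r8 m[X15→φ6] = [36000, 19200]
r8 m[X1→φ0] = [7200, 21600]
r8 m[X1→φ1] = [24, 30]
r8 m[X1→φ4] = [4800, 18000]
r8 m[X4→φ2] = [8, 1]
r8 m[X4→φ3] = [13500, 21600]
r8 m[X5→φ2] = [2, 5]
r8 m[X5→φ5] = [34560, 21600]
fixed point reached at round 8
b[X15] = ⊗ incoming = [108000, 19200]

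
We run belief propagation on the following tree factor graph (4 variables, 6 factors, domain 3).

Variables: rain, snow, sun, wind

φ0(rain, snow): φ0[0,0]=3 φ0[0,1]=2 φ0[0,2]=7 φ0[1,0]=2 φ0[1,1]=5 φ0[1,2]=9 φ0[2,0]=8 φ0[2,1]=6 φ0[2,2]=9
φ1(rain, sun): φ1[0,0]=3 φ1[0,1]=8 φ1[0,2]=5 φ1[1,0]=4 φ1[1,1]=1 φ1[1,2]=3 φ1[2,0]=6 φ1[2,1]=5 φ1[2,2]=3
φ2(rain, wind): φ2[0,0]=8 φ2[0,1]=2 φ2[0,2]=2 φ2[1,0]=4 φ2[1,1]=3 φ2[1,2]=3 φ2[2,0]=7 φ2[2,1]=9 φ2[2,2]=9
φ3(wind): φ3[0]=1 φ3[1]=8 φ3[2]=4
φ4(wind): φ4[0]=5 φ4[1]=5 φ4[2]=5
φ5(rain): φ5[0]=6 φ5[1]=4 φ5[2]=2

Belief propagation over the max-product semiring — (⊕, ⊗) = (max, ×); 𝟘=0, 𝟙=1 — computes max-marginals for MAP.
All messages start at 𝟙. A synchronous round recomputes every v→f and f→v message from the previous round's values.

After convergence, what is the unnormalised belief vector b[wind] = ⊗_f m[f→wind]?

init: all messages = 𝟙 over 3 values
r1 m[φ0→rain] = [7, 9, 9]
r1 m[φ0→snow] = [8, 6, 9]
r1 m[φ1→rain] = [8, 4, 6]
r1 m[φ1→sun] = [6, 8, 5]
r1 m[φ2→rain] = [8, 4, 9]
r1 m[φ2→wind] = [8, 9, 9]
r1 m[φ3→wind] = [1, 8, 4]
r1 m[φ4→wind] = [5, 5, 5]
r1 m[φ5→rain] = [6, 4, 2]
r1 m[rain→φ0] = [1, 1, 1]
r1 m[rain→φ1] = [1, 1, 1]
r1 m[rain→φ2] = [1, 1, 1]
r1 m[rain→φ5] = [1, 1, 1]
r1 m[snow→φ0] = [1, 1, 1]
r1 m[sun→φ1] = [1, 1, 1]
r1 m[wind→φ2] = [1, 1, 1]
r1 m[wind→φ3] = [1, 1, 1]
r1 m[wind→φ4] = [1, 1, 1]
r2 m[φ0→rain] = [7, 9, 9]
r2 m[φ0→snow] = [8, 6, 9]
r2 m[φ1→rain] = [8, 4, 6]
r2 m[φ1→sun] = [6, 8, 5]
r2 m[φ2→rain] = [8, 4, 9]
r2 m[φ2→wind] = [8, 9, 9]
r2 m[φ3→wind] = [1, 8, 4]
r2 m[φ4→wind] = [5, 5, 5]
r2 m[φ5→rain] = [6, 4, 2]
r2 m[rain→φ0] = [384, 64, 108]
r2 m[rain→φ1] = [336, 144, 162]
r2 m[rain→φ2] = [336, 144, 108]
r2 m[rain→φ5] = [448, 144, 486]
r2 m[snow→φ0] = [1, 1, 1]
r2 m[sun→φ1] = [1, 1, 1]
r2 m[wind→φ2] = [5, 40, 20]
r2 m[wind→φ3] = [40, 45, 45]
r2 m[wind→φ4] = [8, 72, 36]
r3 m[φ0→rain] = [7, 9, 9]
r3 m[φ0→snow] = [1152, 768, 2688]
r3 m[φ1→rain] = [8, 4, 6]
r3 m[φ1→sun] = [1008, 2688, 1680]
r3 m[φ2→rain] = [80, 120, 360]
r3 m[φ2→wind] = [2688, 972, 972]
r3 m[φ3→wind] = [1, 8, 4]
r3 m[φ4→wind] = [5, 5, 5]
r3 m[φ5→rain] = [6, 4, 2]
r3 m[rain→φ0] = [384, 64, 108]
r3 m[rain→φ1] = [336, 144, 162]
r3 m[rain→φ2] = [336, 144, 108]
r3 m[rain→φ5] = [448, 144, 486]
r3 m[snow→φ0] = [1, 1, 1]
r3 m[sun→φ1] = [1, 1, 1]
r3 m[wind→φ2] = [5, 40, 20]
r3 m[wind→φ3] = [40, 45, 45]
r3 m[wind→φ4] = [8, 72, 36]
r4 m[φ0→rain] = [7, 9, 9]
r4 m[φ0→snow] = [1152, 768, 2688]
r4 m[φ1→rain] = [8, 4, 6]
r4 m[φ1→sun] = [1008, 2688, 1680]
r4 m[φ2→rain] = [80, 120, 360]
r4 m[φ2→wind] = [2688, 972, 972]
r4 m[φ3→wind] = [1, 8, 4]
r4 m[φ4→wind] = [5, 5, 5]
r4 m[φ5→rain] = [6, 4, 2]
r4 m[rain→φ0] = [3840, 1920, 4320]
r4 m[rain→φ1] = [3360, 4320, 6480]
r4 m[rain→φ2] = [336, 144, 108]
r4 m[rain→φ5] = [4480, 4320, 19440]
r4 m[snow→φ0] = [1, 1, 1]
r4 m[sun→φ1] = [1, 1, 1]
r4 m[wind→φ2] = [5, 40, 20]
r4 m[wind→φ3] = [13440, 4860, 4860]
r4 m[wind→φ4] = [2688, 7776, 3888]
r5 m[φ0→rain] = [7, 9, 9]
r5 m[φ0→snow] = [34560, 25920, 38880]
r5 m[φ1→rain] = [8, 4, 6]
r5 m[φ1→sun] = [38880, 32400, 19440]
r5 m[φ2→rain] = [80, 120, 360]
r5 m[φ2→wind] = [2688, 972, 972]
r5 m[φ3→wind] = [1, 8, 4]
r5 m[φ4→wind] = [5, 5, 5]
r5 m[φ5→rain] = [6, 4, 2]
r5 m[rain→φ0] = [3840, 1920, 4320]
r5 m[rain→φ1] = [3360, 4320, 6480]
r5 m[rain→φ2] = [336, 144, 108]
r5 m[rain→φ5] = [4480, 4320, 19440]
r5 m[snow→φ0] = [1, 1, 1]
r5 m[sun→φ1] = [1, 1, 1]
r5 m[wind→φ2] = [5, 40, 20]
r5 m[wind→φ3] = [13440, 4860, 4860]
r5 m[wind→φ4] = [2688, 7776, 3888]
r6 m[φ0→rain] = [7, 9, 9]
r6 m[φ0→snow] = [34560, 25920, 38880]
r6 m[φ1→rain] = [8, 4, 6]
r6 m[φ1→sun] = [38880, 32400, 19440]
r6 m[φ2→rain] = [80, 120, 360]
r6 m[φ2→wind] = [2688, 972, 972]
r6 m[φ3→wind] = [1, 8, 4]
r6 m[φ4→wind] = [5, 5, 5]
r6 m[φ5→rain] = [6, 4, 2]
r6 m[rain→φ0] = [3840, 1920, 4320]
r6 m[rain→φ1] = [3360, 4320, 6480]
r6 m[rain→φ2] = [336, 144, 108]
r6 m[rain→φ5] = [4480, 4320, 19440]
r6 m[snow→φ0] = [1, 1, 1]
r6 m[sun→φ1] = [1, 1, 1]
r6 m[wind→φ2] = [5, 40, 20]
r6 m[wind→φ3] = [13440, 4860, 4860]
r6 m[wind→φ4] = [2688, 7776, 3888]
fixed point reached at round 6
b[wind] = ⊗ incoming = [13440, 38880, 19440]

b[wind] = [13440, 38880, 19440]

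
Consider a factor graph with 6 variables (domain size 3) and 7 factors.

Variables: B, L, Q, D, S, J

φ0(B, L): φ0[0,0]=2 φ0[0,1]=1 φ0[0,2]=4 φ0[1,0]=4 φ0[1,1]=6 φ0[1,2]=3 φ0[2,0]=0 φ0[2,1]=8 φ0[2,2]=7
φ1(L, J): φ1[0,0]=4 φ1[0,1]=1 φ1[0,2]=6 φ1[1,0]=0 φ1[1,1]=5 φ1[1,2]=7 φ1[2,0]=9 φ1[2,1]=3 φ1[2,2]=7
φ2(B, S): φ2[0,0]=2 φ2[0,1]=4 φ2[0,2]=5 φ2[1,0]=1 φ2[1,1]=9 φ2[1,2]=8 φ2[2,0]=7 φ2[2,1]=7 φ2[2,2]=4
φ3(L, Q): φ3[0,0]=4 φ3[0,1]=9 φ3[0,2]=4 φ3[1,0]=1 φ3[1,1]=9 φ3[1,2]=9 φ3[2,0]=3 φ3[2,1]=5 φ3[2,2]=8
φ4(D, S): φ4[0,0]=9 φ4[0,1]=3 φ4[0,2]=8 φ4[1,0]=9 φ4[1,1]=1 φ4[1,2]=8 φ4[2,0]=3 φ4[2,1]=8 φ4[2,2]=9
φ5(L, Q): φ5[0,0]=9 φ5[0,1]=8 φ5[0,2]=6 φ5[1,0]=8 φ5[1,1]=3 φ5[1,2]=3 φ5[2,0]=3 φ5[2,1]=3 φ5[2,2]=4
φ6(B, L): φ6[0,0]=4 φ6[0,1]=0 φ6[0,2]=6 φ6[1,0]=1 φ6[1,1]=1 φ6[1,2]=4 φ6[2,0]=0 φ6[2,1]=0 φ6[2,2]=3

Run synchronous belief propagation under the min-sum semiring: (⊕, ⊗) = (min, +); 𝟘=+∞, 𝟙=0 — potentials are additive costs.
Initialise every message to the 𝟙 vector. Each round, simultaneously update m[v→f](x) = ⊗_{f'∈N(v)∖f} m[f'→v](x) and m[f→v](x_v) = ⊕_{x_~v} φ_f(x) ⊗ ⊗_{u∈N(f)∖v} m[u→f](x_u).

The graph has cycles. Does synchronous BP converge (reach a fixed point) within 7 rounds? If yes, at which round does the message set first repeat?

init: all messages = 𝟙 over 3 values
r1 m[φ0→B] = [1, 3, 0]
r1 m[φ0→L] = [0, 1, 3]
r1 m[φ1→L] = [1, 0, 3]
r1 m[φ1→J] = [0, 1, 6]
r1 m[φ2→B] = [2, 1, 4]
r1 m[φ2→S] = [1, 4, 4]
r1 m[φ3→L] = [4, 1, 3]
r1 m[φ3→Q] = [1, 5, 4]
r1 m[φ4→D] = [3, 1, 3]
r1 m[φ4→S] = [3, 1, 8]
r1 m[φ5→L] = [6, 3, 3]
r1 m[φ5→Q] = [3, 3, 3]
r1 m[φ6→B] = [0, 1, 0]
r1 m[φ6→L] = [0, 0, 3]
r1 m[B→φ0] = [0, 0, 0]
r1 m[B→φ2] = [0, 0, 0]
r1 m[B→φ6] = [0, 0, 0]
r1 m[L→φ0] = [0, 0, 0]
r1 m[L→φ1] = [0, 0, 0]
r1 m[L→φ3] = [0, 0, 0]
r1 m[L→φ5] = [0, 0, 0]
r1 m[L→φ6] = [0, 0, 0]
r1 m[Q→φ3] = [0, 0, 0]
r1 m[Q→φ5] = [0, 0, 0]
r1 m[D→φ4] = [0, 0, 0]
r1 m[S→φ2] = [0, 0, 0]
r1 m[S→φ4] = [0, 0, 0]
r1 m[J→φ1] = [0, 0, 0]
r2 m[φ0→B] = [1, 3, 0]
r2 m[φ0→L] = [0, 1, 3]
r2 m[φ1→L] = [1, 0, 3]
r2 m[φ1→J] = [0, 1, 6]
r2 m[φ2→B] = [2, 1, 4]
r2 m[φ2→S] = [1, 4, 4]
r2 m[φ3→L] = [4, 1, 3]
r2 m[φ3→Q] = [1, 5, 4]
r2 m[φ4→D] = [3, 1, 3]
r2 m[φ4→S] = [3, 1, 8]
r2 m[φ5→L] = [6, 3, 3]
r2 m[φ5→Q] = [3, 3, 3]
r2 m[φ6→B] = [0, 1, 0]
r2 m[φ6→L] = [0, 0, 3]
r2 m[B→φ0] = [2, 2, 4]
r2 m[B→φ2] = [1, 4, 0]
r2 m[B→φ6] = [3, 4, 4]
r2 m[L→φ0] = [11, 4, 12]
r2 m[L→φ1] = [10, 5, 12]
r2 m[L→φ3] = [7, 4, 12]
r2 m[L→φ5] = [5, 2, 12]
r2 m[L→φ6] = [11, 5, 12]
r2 m[Q→φ3] = [3, 3, 3]
r2 m[Q→φ5] = [1, 5, 4]
r2 m[D→φ4] = [0, 0, 0]
r2 m[S→φ2] = [3, 1, 8]
r2 m[S→φ4] = [1, 4, 4]
r2 m[J→φ1] = [0, 0, 0]
r3 m[φ0→B] = [5, 10, 11]
r3 m[φ0→L] = [4, 3, 5]
r3 m[φ1→L] = [1, 0, 3]
r3 m[φ1→J] = [5, 10, 12]
r3 m[φ2→B] = [5, 4, 8]
r3 m[φ2→S] = [3, 5, 4]
r3 m[φ3→L] = [7, 4, 6]
r3 m[φ3→Q] = [5, 13, 11]
r3 m[φ4→D] = [7, 5, 4]
r3 m[φ4→S] = [3, 1, 8]
r3 m[φ5→L] = [10, 7, 4]
r3 m[φ5→Q] = [10, 5, 5]
r3 m[φ6→B] = [5, 6, 5]
r3 m[φ6→L] = [4, 3, 7]
r3 m[B→φ0] = [2, 2, 4]
r3 m[B→φ2] = [1, 4, 0]
r3 m[B→φ6] = [3, 4, 4]
r3 m[L→φ0] = [11, 4, 12]
r3 m[L→φ1] = [10, 5, 12]
r3 m[L→φ3] = [7, 4, 12]
r3 m[L→φ5] = [5, 2, 12]
r3 m[L→φ6] = [11, 5, 12]
r3 m[Q→φ3] = [3, 3, 3]
r3 m[Q→φ5] = [1, 5, 4]
r3 m[D→φ4] = [0, 0, 0]
r3 m[S→φ2] = [3, 1, 8]
r3 m[S→φ4] = [1, 4, 4]
r3 m[J→φ1] = [0, 0, 0]
r4 m[φ0→B] = [5, 10, 11]
r4 m[φ0→L] = [4, 3, 5]
r4 m[φ1→L] = [1, 0, 3]
r4 m[φ1→J] = [5, 10, 12]
r4 m[φ2→B] = [5, 4, 8]
r4 m[φ2→S] = [3, 5, 4]
r4 m[φ3→L] = [7, 4, 6]
r4 m[φ3→Q] = [5, 13, 11]
r4 m[φ4→D] = [7, 5, 4]
r4 m[φ4→S] = [3, 1, 8]
r4 m[φ5→L] = [10, 7, 4]
r4 m[φ5→Q] = [10, 5, 5]
r4 m[φ6→B] = [5, 6, 5]
r4 m[φ6→L] = [4, 3, 7]
r4 m[B→φ0] = [10, 10, 13]
r4 m[B→φ2] = [10, 16, 16]
r4 m[B→φ6] = [10, 14, 19]
r4 m[L→φ0] = [22, 14, 20]
r4 m[L→φ1] = [25, 17, 22]
r4 m[L→φ3] = [19, 13, 19]
r4 m[L→φ5] = [16, 10, 21]
r4 m[L→φ6] = [22, 14, 18]
r4 m[Q→φ3] = [10, 5, 5]
r4 m[Q→φ5] = [5, 13, 11]
r4 m[D→φ4] = [0, 0, 0]
r4 m[S→φ2] = [3, 1, 8]
r4 m[S→φ4] = [3, 5, 4]
r4 m[J→φ1] = [0, 0, 0]
r5 m[φ0→B] = [15, 20, 22]
r5 m[φ0→L] = [12, 11, 13]
r5 m[φ1→L] = [1, 0, 3]
r5 m[φ1→J] = [17, 22, 24]
r5 m[φ2→B] = [5, 4, 8]
r5 m[φ2→S] = [12, 14, 15]
r5 m[φ3→L] = [9, 11, 10]
r5 m[φ3→Q] = [14, 22, 22]
r5 m[φ4→D] = [8, 6, 6]
r5 m[φ4→S] = [3, 1, 8]
r5 m[φ5→L] = [14, 13, 8]
r5 m[φ5→Q] = [18, 13, 13]
r5 m[φ6→B] = [14, 15, 14]
r5 m[φ6→L] = [14, 10, 16]
r5 m[B→φ0] = [10, 10, 13]
r5 m[B→φ2] = [10, 16, 16]
r5 m[B→φ6] = [10, 14, 19]
r5 m[L→φ0] = [22, 14, 20]
r5 m[L→φ1] = [25, 17, 22]
r5 m[L→φ3] = [19, 13, 19]
r5 m[L→φ5] = [16, 10, 21]
r5 m[L→φ6] = [22, 14, 18]
r5 m[Q→φ3] = [10, 5, 5]
r5 m[Q→φ5] = [5, 13, 11]
r5 m[D→φ4] = [0, 0, 0]
r5 m[S→φ2] = [3, 1, 8]
r5 m[S→φ4] = [3, 5, 4]
r5 m[J→φ1] = [0, 0, 0]
r6 m[φ0→B] = [15, 20, 22]
r6 m[φ0→L] = [12, 11, 13]
r6 m[φ1→L] = [1, 0, 3]
r6 m[φ1→J] = [17, 22, 24]
r6 m[φ2→B] = [5, 4, 8]
r6 m[φ2→S] = [12, 14, 15]
r6 m[φ3→L] = [9, 11, 10]
r6 m[φ3→Q] = [14, 22, 22]
r6 m[φ4→D] = [8, 6, 6]
r6 m[φ4→S] = [3, 1, 8]
r6 m[φ5→L] = [14, 13, 8]
r6 m[φ5→Q] = [18, 13, 13]
r6 m[φ6→B] = [14, 15, 14]
r6 m[φ6→L] = [14, 10, 16]
r6 m[B→φ0] = [19, 19, 22]
r6 m[B→φ2] = [29, 35, 36]
r6 m[B→φ6] = [20, 24, 30]
r6 m[L→φ0] = [38, 34, 37]
r6 m[L→φ1] = [49, 45, 47]
r6 m[L→φ3] = [41, 34, 40]
r6 m[L→φ5] = [36, 32, 42]
r6 m[L→φ6] = [36, 35, 34]
r6 m[Q→φ3] = [18, 13, 13]
r6 m[Q→φ5] = [14, 22, 22]
r6 m[D→φ4] = [0, 0, 0]
r6 m[S→φ2] = [3, 1, 8]
r6 m[S→φ4] = [12, 14, 15]
r6 m[J→φ1] = [0, 0, 0]
r7 m[φ0→B] = [35, 40, 38]
r7 m[φ0→L] = [21, 20, 22]
r7 m[φ1→L] = [1, 0, 3]
r7 m[φ1→J] = [45, 50, 52]
r7 m[φ2→B] = [5, 4, 8]
r7 m[φ2→S] = [31, 33, 34]
r7 m[φ3→L] = [17, 19, 18]
r7 m[φ3→Q] = [35, 43, 43]
r7 m[φ4→D] = [17, 15, 15]
r7 m[φ4→S] = [3, 1, 8]
r7 m[φ5→L] = [23, 22, 17]
r7 m[φ5→Q] = [40, 35, 35]
r7 m[φ6→B] = [35, 36, 35]
r7 m[φ6→L] = [24, 20, 26]
r7 m[B→φ0] = [19, 19, 22]
r7 m[B→φ2] = [29, 35, 36]
r7 m[B→φ6] = [20, 24, 30]
r7 m[L→φ0] = [38, 34, 37]
r7 m[L→φ1] = [49, 45, 47]
r7 m[L→φ3] = [41, 34, 40]
r7 m[L→φ5] = [36, 32, 42]
r7 m[L→φ6] = [36, 35, 34]
r7 m[Q→φ3] = [18, 13, 13]
r7 m[Q→φ5] = [14, 22, 22]
r7 m[D→φ4] = [0, 0, 0]
r7 m[S→φ2] = [3, 1, 8]
r7 m[S→φ4] = [12, 14, 15]
r7 m[J→φ1] = [0, 0, 0]
no fixed point within 7 rounds

NOT CONVERGED within 7 rounds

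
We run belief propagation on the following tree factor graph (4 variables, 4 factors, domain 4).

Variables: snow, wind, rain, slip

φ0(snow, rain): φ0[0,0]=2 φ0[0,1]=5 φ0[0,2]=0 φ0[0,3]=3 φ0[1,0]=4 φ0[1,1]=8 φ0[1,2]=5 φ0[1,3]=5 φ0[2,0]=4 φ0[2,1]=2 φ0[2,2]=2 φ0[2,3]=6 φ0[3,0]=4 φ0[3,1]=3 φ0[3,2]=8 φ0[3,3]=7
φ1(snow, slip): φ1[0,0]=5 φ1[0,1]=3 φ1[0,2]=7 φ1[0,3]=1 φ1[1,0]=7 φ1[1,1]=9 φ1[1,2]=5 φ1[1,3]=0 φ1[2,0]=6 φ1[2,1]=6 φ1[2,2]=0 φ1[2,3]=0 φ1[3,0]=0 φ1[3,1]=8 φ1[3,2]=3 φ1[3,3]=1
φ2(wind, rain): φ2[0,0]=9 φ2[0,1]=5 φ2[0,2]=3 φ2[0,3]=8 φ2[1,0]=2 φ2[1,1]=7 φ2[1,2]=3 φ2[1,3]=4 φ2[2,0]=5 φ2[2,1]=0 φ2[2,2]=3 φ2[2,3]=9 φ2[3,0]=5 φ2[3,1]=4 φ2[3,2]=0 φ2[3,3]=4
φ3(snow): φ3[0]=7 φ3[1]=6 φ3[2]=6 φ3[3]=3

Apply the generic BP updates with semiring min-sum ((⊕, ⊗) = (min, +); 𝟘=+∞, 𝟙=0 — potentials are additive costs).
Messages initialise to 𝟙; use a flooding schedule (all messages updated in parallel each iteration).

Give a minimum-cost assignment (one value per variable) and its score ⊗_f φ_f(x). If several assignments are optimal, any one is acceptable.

assignment: (snow=3, wind=2, rain=1, slip=0); score = 6

init: all messages = 𝟙 over 4 values
r1 m[φ0→snow] = [0, 4, 2, 3]
r1 m[φ0→rain] = [2, 2, 0, 3]
r1 m[φ1→snow] = [1, 0, 0, 0]
r1 m[φ1→slip] = [0, 3, 0, 0]
r1 m[φ2→wind] = [3, 2, 0, 0]
r1 m[φ2→rain] = [2, 0, 0, 4]
r1 m[φ3→snow] = [7, 6, 6, 3]
r1 m[snow→φ0] = [0, 0, 0, 0]
r1 m[snow→φ1] = [0, 0, 0, 0]
r1 m[snow→φ3] = [0, 0, 0, 0]
r1 m[wind→φ2] = [0, 0, 0, 0]
r1 m[rain→φ0] = [0, 0, 0, 0]
r1 m[rain→φ2] = [0, 0, 0, 0]
r1 m[slip→φ1] = [0, 0, 0, 0]
r2 m[φ0→snow] = [0, 4, 2, 3]
r2 m[φ0→rain] = [2, 2, 0, 3]
r2 m[φ1→snow] = [1, 0, 0, 0]
r2 m[φ1→slip] = [0, 3, 0, 0]
r2 m[φ2→wind] = [3, 2, 0, 0]
r2 m[φ2→rain] = [2, 0, 0, 4]
r2 m[φ3→snow] = [7, 6, 6, 3]
r2 m[snow→φ0] = [8, 6, 6, 3]
r2 m[snow→φ1] = [7, 10, 8, 6]
r2 m[snow→φ3] = [1, 4, 2, 3]
r2 m[wind→φ2] = [0, 0, 0, 0]
r2 m[rain→φ0] = [2, 0, 0, 4]
r2 m[rain→φ2] = [2, 2, 0, 3]
r2 m[slip→φ1] = [0, 0, 0, 0]
r3 m[φ0→snow] = [0, 5, 2, 3]
r3 m[φ0→rain] = [7, 6, 8, 10]
r3 m[φ1→snow] = [1, 0, 0, 0]
r3 m[φ1→slip] = [6, 10, 8, 7]
r3 m[φ2→wind] = [3, 3, 2, 0]
r3 m[φ2→rain] = [2, 0, 0, 4]
r3 m[φ3→snow] = [7, 6, 6, 3]
r3 m[snow→φ0] = [8, 6, 6, 3]
r3 m[snow→φ1] = [7, 10, 8, 6]
r3 m[snow→φ3] = [1, 4, 2, 3]
r3 m[wind→φ2] = [0, 0, 0, 0]
r3 m[rain→φ0] = [2, 0, 0, 4]
r3 m[rain→φ2] = [2, 2, 0, 3]
r3 m[slip→φ1] = [0, 0, 0, 0]
r4 m[φ0→snow] = [0, 5, 2, 3]
r4 m[φ0→rain] = [7, 6, 8, 10]
r4 m[φ1→snow] = [1, 0, 0, 0]
r4 m[φ1→slip] = [6, 10, 8, 7]
r4 m[φ2→wind] = [3, 3, 2, 0]
r4 m[φ2→rain] = [2, 0, 0, 4]
r4 m[φ3→snow] = [7, 6, 6, 3]
r4 m[snow→φ0] = [8, 6, 6, 3]
r4 m[snow→φ1] = [7, 11, 8, 6]
r4 m[snow→φ3] = [1, 5, 2, 3]
r4 m[wind→φ2] = [0, 0, 0, 0]
r4 m[rain→φ0] = [2, 0, 0, 4]
r4 m[rain→φ2] = [7, 6, 8, 10]
r4 m[slip→φ1] = [0, 0, 0, 0]
r5 m[φ0→snow] = [0, 5, 2, 3]
r5 m[φ0→rain] = [7, 6, 8, 10]
r5 m[φ1→snow] = [1, 0, 0, 0]
r5 m[φ1→slip] = [6, 10, 8, 7]
r5 m[φ2→wind] = [11, 9, 6, 8]
r5 m[φ2→rain] = [2, 0, 0, 4]
r5 m[φ3→snow] = [7, 6, 6, 3]
r5 m[snow→φ0] = [8, 6, 6, 3]
r5 m[snow→φ1] = [7, 11, 8, 6]
r5 m[snow→φ3] = [1, 5, 2, 3]
r5 m[wind→φ2] = [0, 0, 0, 0]
r5 m[rain→φ0] = [2, 0, 0, 4]
r5 m[rain→φ2] = [7, 6, 8, 10]
r5 m[slip→φ1] = [0, 0, 0, 0]
r6 m[φ0→snow] = [0, 5, 2, 3]
r6 m[φ0→rain] = [7, 6, 8, 10]
r6 m[φ1→snow] = [1, 0, 0, 0]
r6 m[φ1→slip] = [6, 10, 8, 7]
r6 m[φ2→wind] = [11, 9, 6, 8]
r6 m[φ2→rain] = [2, 0, 0, 4]
r6 m[φ3→snow] = [7, 6, 6, 3]
r6 m[snow→φ0] = [8, 6, 6, 3]
r6 m[snow→φ1] = [7, 11, 8, 6]
r6 m[snow→φ3] = [1, 5, 2, 3]
r6 m[wind→φ2] = [0, 0, 0, 0]
r6 m[rain→φ0] = [2, 0, 0, 4]
r6 m[rain→φ2] = [7, 6, 8, 10]
r6 m[slip→φ1] = [0, 0, 0, 0]
fixed point reached at round 6
traceback from snow: (snow=3, wind=2, rain=1, slip=0), score=6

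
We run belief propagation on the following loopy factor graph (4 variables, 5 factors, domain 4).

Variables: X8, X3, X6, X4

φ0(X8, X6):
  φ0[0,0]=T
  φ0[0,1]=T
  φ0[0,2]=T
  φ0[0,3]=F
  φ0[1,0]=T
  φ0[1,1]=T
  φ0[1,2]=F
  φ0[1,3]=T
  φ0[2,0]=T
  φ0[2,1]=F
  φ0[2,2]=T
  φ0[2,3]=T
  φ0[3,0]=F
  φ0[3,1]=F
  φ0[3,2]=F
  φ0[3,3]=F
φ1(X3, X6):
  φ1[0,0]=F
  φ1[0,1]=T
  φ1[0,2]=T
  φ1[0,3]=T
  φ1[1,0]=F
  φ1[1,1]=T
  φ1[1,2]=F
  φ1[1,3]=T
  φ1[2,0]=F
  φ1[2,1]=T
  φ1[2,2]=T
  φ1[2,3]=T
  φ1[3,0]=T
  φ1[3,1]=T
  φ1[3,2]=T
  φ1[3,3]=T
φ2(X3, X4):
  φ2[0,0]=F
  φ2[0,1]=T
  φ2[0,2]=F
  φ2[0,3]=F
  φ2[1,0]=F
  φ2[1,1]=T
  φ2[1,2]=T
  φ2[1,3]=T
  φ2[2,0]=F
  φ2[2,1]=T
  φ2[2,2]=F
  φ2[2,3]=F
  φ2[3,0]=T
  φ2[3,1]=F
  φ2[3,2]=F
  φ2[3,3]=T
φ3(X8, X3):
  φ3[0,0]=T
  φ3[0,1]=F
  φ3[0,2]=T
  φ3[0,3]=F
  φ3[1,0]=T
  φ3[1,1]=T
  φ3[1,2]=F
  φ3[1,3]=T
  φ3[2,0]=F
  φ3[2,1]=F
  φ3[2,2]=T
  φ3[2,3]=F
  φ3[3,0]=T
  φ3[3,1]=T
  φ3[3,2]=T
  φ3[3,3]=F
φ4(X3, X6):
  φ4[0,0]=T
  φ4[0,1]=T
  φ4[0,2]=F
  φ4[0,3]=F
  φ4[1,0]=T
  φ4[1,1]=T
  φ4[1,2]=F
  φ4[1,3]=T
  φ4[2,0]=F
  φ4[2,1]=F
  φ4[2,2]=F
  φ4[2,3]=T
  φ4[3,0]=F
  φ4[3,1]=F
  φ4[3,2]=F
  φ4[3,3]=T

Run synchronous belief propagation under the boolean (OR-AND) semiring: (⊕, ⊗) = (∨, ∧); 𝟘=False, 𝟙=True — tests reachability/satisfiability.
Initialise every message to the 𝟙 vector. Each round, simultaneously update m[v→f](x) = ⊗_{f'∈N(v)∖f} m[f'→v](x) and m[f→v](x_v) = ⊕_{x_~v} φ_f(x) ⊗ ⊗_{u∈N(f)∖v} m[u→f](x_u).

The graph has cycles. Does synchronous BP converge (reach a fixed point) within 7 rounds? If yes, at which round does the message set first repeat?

init: all messages = 𝟙 over 4 values
r1 m[φ0→X8] = [T, T, T, F]
r1 m[φ0→X6] = [T, T, T, T]
r1 m[φ1→X3] = [T, T, T, T]
r1 m[φ1→X6] = [T, T, T, T]
r1 m[φ2→X3] = [T, T, T, T]
r1 m[φ2→X4] = [T, T, T, T]
r1 m[φ3→X8] = [T, T, T, T]
r1 m[φ3→X3] = [T, T, T, T]
r1 m[φ4→X3] = [T, T, T, T]
r1 m[φ4→X6] = [T, T, F, T]
r1 m[X8→φ0] = [T, T, T, T]
r1 m[X8→φ3] = [T, T, T, T]
r1 m[X3→φ1] = [T, T, T, T]
r1 m[X3→φ2] = [T, T, T, T]
r1 m[X3→φ3] = [T, T, T, T]
r1 m[X3→φ4] = [T, T, T, T]
r1 m[X6→φ0] = [T, T, T, T]
r1 m[X6→φ1] = [T, T, T, T]
r1 m[X6→φ4] = [T, T, T, T]
r1 m[X4→φ2] = [T, T, T, T]
r2 m[φ0→X8] = [T, T, T, F]
r2 m[φ0→X6] = [T, T, T, T]
r2 m[φ1→X3] = [T, T, T, T]
r2 m[φ1→X6] = [T, T, T, T]
r2 m[φ2→X3] = [T, T, T, T]
r2 m[φ2→X4] = [T, T, T, T]
r2 m[φ3→X8] = [T, T, T, T]
r2 m[φ3→X3] = [T, T, T, T]
r2 m[φ4→X3] = [T, T, T, T]
r2 m[φ4→X6] = [T, T, F, T]
r2 m[X8→φ0] = [T, T, T, T]
r2 m[X8→φ3] = [T, T, T, F]
r2 m[X3→φ1] = [T, T, T, T]
r2 m[X3→φ2] = [T, T, T, T]
r2 m[X3→φ3] = [T, T, T, T]
r2 m[X3→φ4] = [T, T, T, T]
r2 m[X6→φ0] = [T, T, F, T]
r2 m[X6→φ1] = [T, T, F, T]
r2 m[X6→φ4] = [T, T, T, T]
r2 m[X4→φ2] = [T, T, T, T]
r3 m[φ0→X8] = [T, T, T, F]
r3 m[φ0→X6] = [T, T, T, T]
r3 m[φ1→X3] = [T, T, T, T]
r3 m[φ1→X6] = [T, T, T, T]
r3 m[φ2→X3] = [T, T, T, T]
r3 m[φ2→X4] = [T, T, T, T]
r3 m[φ3→X8] = [T, T, T, T]
r3 m[φ3→X3] = [T, T, T, T]
r3 m[φ4→X3] = [T, T, T, T]
r3 m[φ4→X6] = [T, T, F, T]
r3 m[X8→φ0] = [T, T, T, T]
r3 m[X8→φ3] = [T, T, T, F]
r3 m[X3→φ1] = [T, T, T, T]
r3 m[X3→φ2] = [T, T, T, T]
r3 m[X3→φ3] = [T, T, T, T]
r3 m[X3→φ4] = [T, T, T, T]
r3 m[X6→φ0] = [T, T, F, T]
r3 m[X6→φ1] = [T, T, F, T]
r3 m[X6→φ4] = [T, T, T, T]
r3 m[X4→φ2] = [T, T, T, T]
fixed point reached at round 3
messages reach a fixed point at round 3

CONVERGED at round 3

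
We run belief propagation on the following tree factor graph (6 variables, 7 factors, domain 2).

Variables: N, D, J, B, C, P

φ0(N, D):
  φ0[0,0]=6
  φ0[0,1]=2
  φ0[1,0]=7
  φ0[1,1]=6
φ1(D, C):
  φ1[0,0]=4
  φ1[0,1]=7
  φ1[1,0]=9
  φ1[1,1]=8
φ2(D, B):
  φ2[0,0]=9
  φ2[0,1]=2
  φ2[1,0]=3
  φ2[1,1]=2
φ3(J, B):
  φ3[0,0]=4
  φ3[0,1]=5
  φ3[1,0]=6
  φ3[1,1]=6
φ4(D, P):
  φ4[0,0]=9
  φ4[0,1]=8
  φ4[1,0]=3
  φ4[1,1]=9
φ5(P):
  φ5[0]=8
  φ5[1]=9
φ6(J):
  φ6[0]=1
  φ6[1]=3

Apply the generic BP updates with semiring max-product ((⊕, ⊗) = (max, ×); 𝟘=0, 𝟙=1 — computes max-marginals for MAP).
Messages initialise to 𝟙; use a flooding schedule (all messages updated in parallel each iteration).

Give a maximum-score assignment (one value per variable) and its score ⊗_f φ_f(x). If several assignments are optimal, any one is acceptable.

assignment: (N=1, D=0, J=1, B=0, C=1, P=0); score = 571536

init: all messages = 𝟙 over 2 values
r1 m[φ0→N] = [6, 7]
r1 m[φ0→D] = [7, 6]
r1 m[φ1→D] = [7, 9]
r1 m[φ1→C] = [9, 8]
r1 m[φ2→D] = [9, 3]
r1 m[φ2→B] = [9, 2]
r1 m[φ3→J] = [5, 6]
r1 m[φ3→B] = [6, 6]
r1 m[φ4→D] = [9, 9]
r1 m[φ4→P] = [9, 9]
r1 m[φ5→P] = [8, 9]
r1 m[φ6→J] = [1, 3]
r1 m[N→φ0] = [1, 1]
r1 m[D→φ0] = [1, 1]
r1 m[D→φ1] = [1, 1]
r1 m[D→φ2] = [1, 1]
r1 m[D→φ4] = [1, 1]
r1 m[J→φ3] = [1, 1]
r1 m[J→φ6] = [1, 1]
r1 m[B→φ2] = [1, 1]
r1 m[B→φ3] = [1, 1]
r1 m[C→φ1] = [1, 1]
r1 m[P→φ4] = [1, 1]
r1 m[P→φ5] = [1, 1]
r2 m[φ0→N] = [6, 7]
r2 m[φ0→D] = [7, 6]
r2 m[φ1→D] = [7, 9]
r2 m[φ1→C] = [9, 8]
r2 m[φ2→D] = [9, 3]
r2 m[φ2→B] = [9, 2]
r2 m[φ3→J] = [5, 6]
r2 m[φ3→B] = [6, 6]
r2 m[φ4→D] = [9, 9]
r2 m[φ4→P] = [9, 9]
r2 m[φ5→P] = [8, 9]
r2 m[φ6→J] = [1, 3]
r2 m[N→φ0] = [1, 1]
r2 m[D→φ0] = [567, 243]
r2 m[D→φ1] = [567, 162]
r2 m[D→φ2] = [441, 486]
r2 m[D→φ4] = [441, 162]
r2 m[J→φ3] = [1, 3]
r2 m[J→φ6] = [5, 6]
r2 m[B→φ2] = [6, 6]
r2 m[B→φ3] = [9, 2]
r2 m[C→φ1] = [1, 1]
r2 m[P→φ4] = [8, 9]
r2 m[P→φ5] = [9, 9]
r3 m[φ0→N] = [3402, 3969]
r3 m[φ0→D] = [7, 6]
r3 m[φ1→D] = [7, 9]
r3 m[φ1→C] = [2268, 3969]
r3 m[φ2→D] = [54, 18]
r3 m[φ2→B] = [3969, 972]
r3 m[φ3→J] = [36, 54]
r3 m[φ3→B] = [18, 18]
r3 m[φ4→D] = [72, 81]
r3 m[φ4→P] = [3969, 3528]
r3 m[φ5→P] = [8, 9]
r3 m[φ6→J] = [1, 3]
r3 m[N→φ0] = [1, 1]
r3 m[D→φ0] = [567, 243]
r3 m[D→φ1] = [567, 162]
r3 m[D→φ2] = [441, 486]
r3 m[D→φ4] = [441, 162]
r3 m[J→φ3] = [1, 3]
r3 m[J→φ6] = [5, 6]
r3 m[B→φ2] = [6, 6]
r3 m[B→φ3] = [9, 2]
r3 m[C→φ1] = [1, 1]
r3 m[P→φ4] = [8, 9]
r3 m[P→φ5] = [9, 9]
r4 m[φ0→N] = [3402, 3969]
r4 m[φ0→D] = [7, 6]
r4 m[φ1→D] = [7, 9]
r4 m[φ1→C] = [2268, 3969]
r4 m[φ2→D] = [54, 18]
r4 m[φ2→B] = [3969, 972]
r4 m[φ3→J] = [36, 54]
r4 m[φ3→B] = [18, 18]
r4 m[φ4→D] = [72, 81]
r4 m[φ4→P] = [3969, 3528]
r4 m[φ5→P] = [8, 9]
r4 m[φ6→J] = [1, 3]
r4 m[N→φ0] = [1, 1]
r4 m[D→φ0] = [27216, 13122]
r4 m[D→φ1] = [27216, 8748]
r4 m[D→φ2] = [3528, 4374]
r4 m[D→φ4] = [2646, 972]
r4 m[J→φ3] = [1, 3]
r4 m[J→φ6] = [36, 54]
r4 m[B→φ2] = [18, 18]
r4 m[B→φ3] = [3969, 972]
r4 m[C→φ1] = [1, 1]
r4 m[P→φ4] = [8, 9]
r4 m[P→φ5] = [3969, 3528]
r5 m[φ0→N] = [163296, 190512]
r5 m[φ0→D] = [7, 6]
r5 m[φ1→D] = [7, 9]
r5 m[φ1→C] = [108864, 190512]
r5 m[φ2→D] = [162, 54]
r5 m[φ2→B] = [31752, 8748]
r5 m[φ3→J] = [15876, 23814]
r5 m[φ3→B] = [18, 18]
r5 m[φ4→D] = [72, 81]
r5 m[φ4→P] = [23814, 21168]
r5 m[φ5→P] = [8, 9]
r5 m[φ6→J] = [1, 3]
r5 m[N→φ0] = [1, 1]
r5 m[D→φ0] = [27216, 13122]
r5 m[D→φ1] = [27216, 8748]
r5 m[D→φ2] = [3528, 4374]
r5 m[D→φ4] = [2646, 972]
r5 m[J→φ3] = [1, 3]
r5 m[J→φ6] = [36, 54]
r5 m[B→φ2] = [18, 18]
r5 m[B→φ3] = [3969, 972]
r5 m[C→φ1] = [1, 1]
r5 m[P→φ4] = [8, 9]
r5 m[P→φ5] = [3969, 3528]
r6 m[φ0→N] = [163296, 190512]
r6 m[φ0→D] = [7, 6]
r6 m[φ1→D] = [7, 9]
r6 m[φ1→C] = [108864, 190512]
r6 m[φ2→D] = [162, 54]
r6 m[φ2→B] = [31752, 8748]
r6 m[φ3→J] = [15876, 23814]
r6 m[φ3→B] = [18, 18]
r6 m[φ4→D] = [72, 81]
r6 m[φ4→P] = [23814, 21168]
r6 m[φ5→P] = [8, 9]
r6 m[φ6→J] = [1, 3]
r6 m[N→φ0] = [1, 1]
r6 m[D→φ0] = [81648, 39366]
r6 m[D→φ1] = [81648, 26244]
r6 m[D→φ2] = [3528, 4374]
r6 m[D→φ4] = [7938, 2916]
r6 m[J→φ3] = [1, 3]
r6 m[J→φ6] = [15876, 23814]
r6 m[B→φ2] = [18, 18]
r6 m[B→φ3] = [31752, 8748]
r6 m[C→φ1] = [1, 1]
r6 m[P→φ4] = [8, 9]
r6 m[P→φ5] = [23814, 21168]
r7 m[φ0→N] = [489888, 571536]
r7 m[φ0→D] = [7, 6]
r7 m[φ1→D] = [7, 9]
r7 m[φ1→C] = [326592, 571536]
r7 m[φ2→D] = [162, 54]
r7 m[φ2→B] = [31752, 8748]
r7 m[φ3→J] = [127008, 190512]
r7 m[φ3→B] = [18, 18]
r7 m[φ4→D] = [72, 81]
r7 m[φ4→P] = [71442, 63504]
r7 m[φ5→P] = [8, 9]
r7 m[φ6→J] = [1, 3]
r7 m[N→φ0] = [1, 1]
r7 m[D→φ0] = [81648, 39366]
r7 m[D→φ1] = [81648, 26244]
r7 m[D→φ2] = [3528, 4374]
r7 m[D→φ4] = [7938, 2916]
r7 m[J→φ3] = [1, 3]
r7 m[J→φ6] = [15876, 23814]
r7 m[B→φ2] = [18, 18]
r7 m[B→φ3] = [31752, 8748]
r7 m[C→φ1] = [1, 1]
r7 m[P→φ4] = [8, 9]
r7 m[P→φ5] = [23814, 21168]
r8 m[φ0→N] = [489888, 571536]
r8 m[φ0→D] = [7, 6]
r8 m[φ1→D] = [7, 9]
r8 m[φ1→C] = [326592, 571536]
r8 m[φ2→D] = [162, 54]
r8 m[φ2→B] = [31752, 8748]
r8 m[φ3→J] = [127008, 190512]
r8 m[φ3→B] = [18, 18]
r8 m[φ4→D] = [72, 81]
r8 m[φ4→P] = [71442, 63504]
r8 m[φ5→P] = [8, 9]
r8 m[φ6→J] = [1, 3]
r8 m[N→φ0] = [1, 1]
r8 m[D→φ0] = [81648, 39366]
r8 m[D→φ1] = [81648, 26244]
r8 m[D→φ2] = [3528, 4374]
r8 m[D→φ4] = [7938, 2916]
r8 m[J→φ3] = [1, 3]
r8 m[J→φ6] = [127008, 190512]
r8 m[B→φ2] = [18, 18]
r8 m[B→φ3] = [31752, 8748]
r8 m[C→φ1] = [1, 1]
r8 m[P→φ4] = [8, 9]
r8 m[P→φ5] = [71442, 63504]
r9 m[φ0→N] = [489888, 571536]
r9 m[φ0→D] = [7, 6]
r9 m[φ1→D] = [7, 9]
r9 m[φ1→C] = [326592, 571536]
r9 m[φ2→D] = [162, 54]
r9 m[φ2→B] = [31752, 8748]
r9 m[φ3→J] = [127008, 190512]
r9 m[φ3→B] = [18, 18]
r9 m[φ4→D] = [72, 81]
r9 m[φ4→P] = [71442, 63504]
r9 m[φ5→P] = [8, 9]
r9 m[φ6→J] = [1, 3]
r9 m[N→φ0] = [1, 1]
r9 m[D→φ0] = [81648, 39366]
r9 m[D→φ1] = [81648, 26244]
r9 m[D→φ2] = [3528, 4374]
r9 m[D→φ4] = [7938, 2916]
r9 m[J→φ3] = [1, 3]
r9 m[J→φ6] = [127008, 190512]
r9 m[B→φ2] = [18, 18]
r9 m[B→φ3] = [31752, 8748]
r9 m[C→φ1] = [1, 1]
r9 m[P→φ4] = [8, 9]
r9 m[P→φ5] = [71442, 63504]
fixed point reached at round 9
traceback from N: (N=1, D=0, J=1, B=0, C=1, P=0), score=571536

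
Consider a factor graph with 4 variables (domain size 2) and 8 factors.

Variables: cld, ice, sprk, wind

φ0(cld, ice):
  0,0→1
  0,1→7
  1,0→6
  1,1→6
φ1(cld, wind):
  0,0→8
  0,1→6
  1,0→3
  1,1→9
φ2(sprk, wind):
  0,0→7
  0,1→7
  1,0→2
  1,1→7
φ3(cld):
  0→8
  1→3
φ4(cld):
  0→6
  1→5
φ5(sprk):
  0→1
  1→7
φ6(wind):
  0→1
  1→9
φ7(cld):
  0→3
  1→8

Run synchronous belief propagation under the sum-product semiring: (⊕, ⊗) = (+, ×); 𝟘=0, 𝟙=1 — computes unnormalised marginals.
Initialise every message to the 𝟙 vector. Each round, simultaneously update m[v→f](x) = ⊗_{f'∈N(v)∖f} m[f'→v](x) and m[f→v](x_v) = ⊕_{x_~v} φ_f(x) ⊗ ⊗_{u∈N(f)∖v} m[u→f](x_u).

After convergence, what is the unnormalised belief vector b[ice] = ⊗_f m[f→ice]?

init: all messages = 𝟙 over 2 values
r1 m[φ0→cld] = [8, 12]
r1 m[φ0→ice] = [7, 13]
r1 m[φ1→cld] = [14, 12]
r1 m[φ1→wind] = [11, 15]
r1 m[φ2→sprk] = [14, 9]
r1 m[φ2→wind] = [9, 14]
r1 m[φ3→cld] = [8, 3]
r1 m[φ4→cld] = [6, 5]
r1 m[φ5→sprk] = [1, 7]
r1 m[φ6→wind] = [1, 9]
r1 m[φ7→cld] = [3, 8]
r1 m[cld→φ0] = [1, 1]
r1 m[cld→φ1] = [1, 1]
r1 m[cld→φ3] = [1, 1]
r1 m[cld→φ4] = [1, 1]
r1 m[cld→φ7] = [1, 1]
r1 m[ice→φ0] = [1, 1]
r1 m[sprk→φ2] = [1, 1]
r1 m[sprk→φ5] = [1, 1]
r1 m[wind→φ1] = [1, 1]
r1 m[wind→φ2] = [1, 1]
r1 m[wind→φ6] = [1, 1]
r2 m[φ0→cld] = [8, 12]
r2 m[φ0→ice] = [7, 13]
r2 m[φ1→cld] = [14, 12]
r2 m[φ1→wind] = [11, 15]
r2 m[φ2→sprk] = [14, 9]
r2 m[φ2→wind] = [9, 14]
r2 m[φ3→cld] = [8, 3]
r2 m[φ4→cld] = [6, 5]
r2 m[φ5→sprk] = [1, 7]
r2 m[φ6→wind] = [1, 9]
r2 m[φ7→cld] = [3, 8]
r2 m[cld→φ0] = [2016, 1440]
r2 m[cld→φ1] = [1152, 1440]
r2 m[cld→φ3] = [2016, 5760]
r2 m[cld→φ4] = [2688, 3456]
r2 m[cld→φ7] = [5376, 2160]
r2 m[ice→φ0] = [1, 1]
r2 m[sprk→φ2] = [1, 7]
r2 m[sprk→φ5] = [14, 9]
r2 m[wind→φ1] = [9, 126]
r2 m[wind→φ2] = [11, 135]
r2 m[wind→φ6] = [99, 210]
r3 m[φ0→cld] = [8, 12]
r3 m[φ0→ice] = [10656, 22752]
r3 m[φ1→cld] = [828, 1161]
r3 m[φ1→wind] = [13536, 19872]
r3 m[φ2→sprk] = [1022, 967]
r3 m[φ2→wind] = [21, 56]
r3 m[φ3→cld] = [8, 3]
r3 m[φ4→cld] = [6, 5]
r3 m[φ5→sprk] = [1, 7]
r3 m[φ6→wind] = [1, 9]
r3 m[φ7→cld] = [3, 8]
r3 m[cld→φ0] = [2016, 1440]
r3 m[cld→φ1] = [1152, 1440]
r3 m[cld→φ3] = [2016, 5760]
r3 m[cld→φ4] = [2688, 3456]
r3 m[cld→φ7] = [5376, 2160]
r3 m[ice→φ0] = [1, 1]
r3 m[sprk→φ2] = [1, 7]
r3 m[sprk→φ5] = [14, 9]
r3 m[wind→φ1] = [9, 126]
r3 m[wind→φ2] = [11, 135]
r3 m[wind→φ6] = [99, 210]
r4 m[φ0→cld] = [8, 12]
r4 m[φ0→ice] = [10656, 22752]
r4 m[φ1→cld] = [828, 1161]
r4 m[φ1→wind] = [13536, 19872]
r4 m[φ2→sprk] = [1022, 967]
r4 m[φ2→wind] = [21, 56]
r4 m[φ3→cld] = [8, 3]
r4 m[φ4→cld] = [6, 5]
r4 m[φ5→sprk] = [1, 7]
r4 m[φ6→wind] = [1, 9]
r4 m[φ7→cld] = [3, 8]
r4 m[cld→φ0] = [119232, 139320]
r4 m[cld→φ1] = [1152, 1440]
r4 m[cld→φ3] = [119232, 557280]
r4 m[cld→φ4] = [158976, 334368]
r4 m[cld→φ7] = [317952, 208980]
r4 m[ice→φ0] = [1, 1]
r4 m[sprk→φ2] = [1, 7]
r4 m[sprk→φ5] = [1022, 967]
r4 m[wind→φ1] = [21, 504]
r4 m[wind→φ2] = [13536, 178848]
r4 m[wind→φ6] = [284256, 1112832]
r5 m[φ0→cld] = [8, 12]
r5 m[φ0→ice] = [955152, 1670544]
r5 m[φ1→cld] = [3192, 4599]
r5 m[φ1→wind] = [13536, 19872]
r5 m[φ2→sprk] = [1346688, 1279008]
r5 m[φ2→wind] = [21, 56]
r5 m[φ3→cld] = [8, 3]
r5 m[φ4→cld] = [6, 5]
r5 m[φ5→sprk] = [1, 7]
r5 m[φ6→wind] = [1, 9]
r5 m[φ7→cld] = [3, 8]
r5 m[cld→φ0] = [119232, 139320]
r5 m[cld→φ1] = [1152, 1440]
r5 m[cld→φ3] = [119232, 557280]
r5 m[cld→φ4] = [158976, 334368]
r5 m[cld→φ7] = [317952, 208980]
r5 m[ice→φ0] = [1, 1]
r5 m[sprk→φ2] = [1, 7]
r5 m[sprk→φ5] = [1022, 967]
r5 m[wind→φ1] = [21, 504]
r5 m[wind→φ2] = [13536, 178848]
r5 m[wind→φ6] = [284256, 1112832]
r6 m[φ0→cld] = [8, 12]
r6 m[φ0→ice] = [955152, 1670544]
r6 m[φ1→cld] = [3192, 4599]
r6 m[φ1→wind] = [13536, 19872]
r6 m[φ2→sprk] = [1346688, 1279008]
r6 m[φ2→wind] = [21, 56]
r6 m[φ3→cld] = [8, 3]
r6 m[φ4→cld] = [6, 5]
r6 m[φ5→sprk] = [1, 7]
r6 m[φ6→wind] = [1, 9]
r6 m[φ7→cld] = [3, 8]
r6 m[cld→φ0] = [459648, 551880]
r6 m[cld→φ1] = [1152, 1440]
r6 m[cld→φ3] = [459648, 2207520]
r6 m[cld→φ4] = [612864, 1324512]
r6 m[cld→φ7] = [1225728, 827820]
r6 m[ice→φ0] = [1, 1]
r6 m[sprk→φ2] = [1, 7]
r6 m[sprk→φ5] = [1346688, 1279008]
r6 m[wind→φ1] = [21, 504]
r6 m[wind→φ2] = [13536, 178848]
r6 m[wind→φ6] = [284256, 1112832]
r7 m[φ0→cld] = [8, 12]
r7 m[φ0→ice] = [3770928, 6528816]
r7 m[φ1→cld] = [3192, 4599]
r7 m[φ1→wind] = [13536, 19872]
r7 m[φ2→sprk] = [1346688, 1279008]
r7 m[φ2→wind] = [21, 56]
r7 m[φ3→cld] = [8, 3]
r7 m[φ4→cld] = [6, 5]
r7 m[φ5→sprk] = [1, 7]
r7 m[φ6→wind] = [1, 9]
r7 m[φ7→cld] = [3, 8]
r7 m[cld→φ0] = [459648, 551880]
r7 m[cld→φ1] = [1152, 1440]
r7 m[cld→φ3] = [459648, 2207520]
r7 m[cld→φ4] = [612864, 1324512]
r7 m[cld→φ7] = [1225728, 827820]
r7 m[ice→φ0] = [1, 1]
r7 m[sprk→φ2] = [1, 7]
r7 m[sprk→φ5] = [1346688, 1279008]
r7 m[wind→φ1] = [21, 504]
r7 m[wind→φ2] = [13536, 178848]
r7 m[wind→φ6] = [284256, 1112832]
r8 m[φ0→cld] = [8, 12]
r8 m[φ0→ice] = [3770928, 6528816]
r8 m[φ1→cld] = [3192, 4599]
r8 m[φ1→wind] = [13536, 19872]
r8 m[φ2→sprk] = [1346688, 1279008]
r8 m[φ2→wind] = [21, 56]
r8 m[φ3→cld] = [8, 3]
r8 m[φ4→cld] = [6, 5]
r8 m[φ5→sprk] = [1, 7]
r8 m[φ6→wind] = [1, 9]
r8 m[φ7→cld] = [3, 8]
r8 m[cld→φ0] = [459648, 551880]
r8 m[cld→φ1] = [1152, 1440]
r8 m[cld→φ3] = [459648, 2207520]
r8 m[cld→φ4] = [612864, 1324512]
r8 m[cld→φ7] = [1225728, 827820]
r8 m[ice→φ0] = [1, 1]
r8 m[sprk→φ2] = [1, 7]
r8 m[sprk→φ5] = [1346688, 1279008]
r8 m[wind→φ1] = [21, 504]
r8 m[wind→φ2] = [13536, 178848]
r8 m[wind→φ6] = [284256, 1112832]
fixed point reached at round 8
b[ice] = ⊗ incoming = [3770928, 6528816]

b[ice] = [3770928, 6528816]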